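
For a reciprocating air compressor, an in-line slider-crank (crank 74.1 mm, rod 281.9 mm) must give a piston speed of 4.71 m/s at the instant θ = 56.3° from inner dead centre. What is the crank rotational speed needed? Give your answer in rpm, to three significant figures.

For an in-line slider-crank, |v_piston| = rω|sinθ|·[1 + r cosθ/√(L² − r² sin²θ)].
With r = 0.0741 m, L = 0.2819 m, θ = 56.3°: the bracketed kinematic factor |dx/dθ| = 0.070862 m.
ω = v/|dx/dθ| = 4.71/0.070862 = 66.467 rad/s.
N = 60ω/(2π) = 634.72 rpm.

635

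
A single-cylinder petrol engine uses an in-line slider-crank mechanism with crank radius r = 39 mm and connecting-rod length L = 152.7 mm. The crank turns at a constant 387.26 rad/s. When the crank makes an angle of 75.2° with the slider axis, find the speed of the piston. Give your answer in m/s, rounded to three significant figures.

ω = 387.3 rad/s
For an in-line slider-crank, x = r cosθ + √(L² − r² sin²θ), so v = −rω sinθ·[1 + r cosθ/√(L² − r² sin²θ)].
With r = 0.039 m, L = 0.1527 m, θ = 75.2°: √(L² − r² sin²θ) = 0.14797 m.
v = −0.039·387.3·0.96682·[1 + 0.039·0.25545/0.14797] = -15.585 m/s.
|v| = 15.585 m/s.

15.6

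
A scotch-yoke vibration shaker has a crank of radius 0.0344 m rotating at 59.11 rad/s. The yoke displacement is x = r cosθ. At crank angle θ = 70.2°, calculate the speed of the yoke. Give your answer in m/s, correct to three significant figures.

1.91

ω = 59.11 rad/s
x = r cosθ ⇒ ẋ = −rω sinθ.
|v| = rω|sinθ| = 0.0344·59.11·|sin 70.2°| = 1.9132 m/s.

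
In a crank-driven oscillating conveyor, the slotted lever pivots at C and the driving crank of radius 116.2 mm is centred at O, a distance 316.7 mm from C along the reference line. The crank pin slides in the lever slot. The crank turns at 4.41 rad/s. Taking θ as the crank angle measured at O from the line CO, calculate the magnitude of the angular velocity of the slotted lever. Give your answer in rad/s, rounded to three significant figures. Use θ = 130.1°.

0.678

ω = 4.41 rad/s
Crank pin A relative to C: A = (d + r cosθ, r sinθ); lever angle φ = atan2(r sinθ, d + r cosθ).
Differentiating tanφ: φ̇ = rω(d cosθ + r)/(d² + r² + 2dr cosθ).
d² + r² + 2dr cosθ = |CA|² = 0.0663931 m²;  d cosθ + r = -0.087794 m.
|ω_lever| = |0.1162·4.41·-0.087794| / 0.0663931 = 0.67762 rad/s.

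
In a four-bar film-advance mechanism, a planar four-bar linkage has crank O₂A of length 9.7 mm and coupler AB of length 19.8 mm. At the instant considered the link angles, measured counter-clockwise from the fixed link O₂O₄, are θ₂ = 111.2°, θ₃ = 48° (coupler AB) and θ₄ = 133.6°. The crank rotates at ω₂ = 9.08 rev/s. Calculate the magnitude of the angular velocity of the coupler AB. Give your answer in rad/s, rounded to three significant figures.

ω₂ = 57.05 rad/s (from 9.08 rev/s).
Differentiating the loop-closure r₂e^{iθ₂}+r₃e^{iθ₃}=r₁+r₄e^{iθ₄} gives r₂ω₂e^{iθ₂}+r₃ω₃e^{iθ₃}=r₄ω₄e^{iθ₄}.
Eliminating the other unknown: ω₃ = r₂ω₂ sin(θ₄−θ₂) / [r₃ sin(θ₃−θ₄)].
Numerator sine = +0.38107; denominator sine = -0.99705.
Result = 0.0097·57.05·(+0.38107) / (0.0198·(-0.99705)) = -10.682 rad/s; magnitude 10.682 rad/s.

10.7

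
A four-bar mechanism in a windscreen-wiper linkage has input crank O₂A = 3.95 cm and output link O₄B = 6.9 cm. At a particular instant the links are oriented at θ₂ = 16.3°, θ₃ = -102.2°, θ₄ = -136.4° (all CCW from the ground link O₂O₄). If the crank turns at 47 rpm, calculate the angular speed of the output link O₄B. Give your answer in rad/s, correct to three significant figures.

4.41

ω₂ = 4.922 rad/s (from 47 rpm).
Differentiating the loop-closure r₂e^{iθ₂}+r₃e^{iθ₃}=r₁+r₄e^{iθ₄} gives r₂ω₂e^{iθ₂}+r₃ω₃e^{iθ₃}=r₄ω₄e^{iθ₄}.
Eliminating the other unknown: ω₄ = r₂ω₂ sin(θ₂−θ₃) / [r₄ sin(θ₄−θ₃)].
Numerator sine = +0.87882; denominator sine = -0.56208.
Result = 0.0395·4.922·(+0.87882) / (0.069·(-0.56208)) = -4.4053 rad/s; magnitude 4.4053 rad/s.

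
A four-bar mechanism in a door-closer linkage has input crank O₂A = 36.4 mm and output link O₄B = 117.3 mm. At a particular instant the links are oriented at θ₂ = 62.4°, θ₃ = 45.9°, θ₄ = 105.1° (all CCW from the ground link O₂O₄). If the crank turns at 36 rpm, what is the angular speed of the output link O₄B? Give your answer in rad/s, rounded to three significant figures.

0.387

ω₂ = 3.77 rad/s (from 36 rpm).
Differentiating the loop-closure r₂e^{iθ₂}+r₃e^{iθ₃}=r₁+r₄e^{iθ₄} gives r₂ω₂e^{iθ₂}+r₃ω₃e^{iθ₃}=r₄ω₄e^{iθ₄}.
Eliminating the other unknown: ω₄ = r₂ω₂ sin(θ₂−θ₃) / [r₄ sin(θ₄−θ₃)].
Numerator sine = +0.28402; denominator sine = +0.85896.
Result = 0.0364·3.77·(+0.28402) / (0.1173·(+0.85896)) = +0.38682 rad/s; magnitude 0.38682 rad/s.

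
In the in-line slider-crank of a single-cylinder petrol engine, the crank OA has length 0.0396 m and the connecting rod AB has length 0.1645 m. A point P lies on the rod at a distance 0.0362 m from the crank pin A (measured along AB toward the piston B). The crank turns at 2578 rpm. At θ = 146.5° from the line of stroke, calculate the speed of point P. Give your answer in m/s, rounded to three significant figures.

ω = 270 rad/s.  Crank-pin speed |V_A| = rω = 10.691 m/s, perpendicular to OA.
Rod angle: sinφ = −(r/L) sinθ ⇒ φ = -7.635°; ω_rod = −rω cosθ/√(L²−r²sin²θ) = +54.678 rad/s.
V_P = V_A + ω_rod × AP, with AP = 0.0362 m along the rod.
Components: V_Px = −rω sinθ − a·ω_rod·sinφ = -5.6376 m/s;  V_Py = rω cosθ + a·ω_rod·cosφ = -6.953 m/s.
|V_P| = √(V_Px² + V_Py²) = 8.9514 m/s.

8.95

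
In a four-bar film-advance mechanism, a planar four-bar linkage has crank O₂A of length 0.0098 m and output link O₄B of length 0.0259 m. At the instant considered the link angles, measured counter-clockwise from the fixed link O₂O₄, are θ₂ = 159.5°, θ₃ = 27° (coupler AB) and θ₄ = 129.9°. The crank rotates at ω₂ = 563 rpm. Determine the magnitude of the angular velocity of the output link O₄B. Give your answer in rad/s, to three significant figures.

ω₂ = 58.96 rad/s (from 563 rpm).
Differentiating the loop-closure r₂e^{iθ₂}+r₃e^{iθ₃}=r₁+r₄e^{iθ₄} gives r₂ω₂e^{iθ₂}+r₃ω₃e^{iθ₃}=r₄ω₄e^{iθ₄}.
Eliminating the other unknown: ω₄ = r₂ω₂ sin(θ₂−θ₃) / [r₄ sin(θ₄−θ₃)].
Numerator sine = +0.73728; denominator sine = +0.97476.
Result = 0.0098·58.96·(+0.73728) / (0.0259·(+0.97476)) = +16.873 rad/s; magnitude 16.873 rad/s.

16.9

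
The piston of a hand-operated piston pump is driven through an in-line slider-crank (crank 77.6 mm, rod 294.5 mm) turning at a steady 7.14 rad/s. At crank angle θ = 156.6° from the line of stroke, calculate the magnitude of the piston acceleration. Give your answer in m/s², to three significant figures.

ω = 7.14 rad/s
x(θ) = r cosθ + √(L² − r² sin²θ); with ω constant, a = ω²·d²x/dθ².
d²x/dθ² = −r cosθ − r²(cos2θ)/√u − r⁴ sin²2θ/(4u^{3/2}),  u = L² − r² sin²θ = 0.0857805 m².
Substituting r = 0.0776 m, L = 0.2945 m, θ = 156.6°: d²x/dθ² = +0.056952 m.
a = ω²·d²x/dθ² = (7.14)²·(+0.056952) = +2.9034 m/s²;  |a| = 2.9034 m/s².

2.90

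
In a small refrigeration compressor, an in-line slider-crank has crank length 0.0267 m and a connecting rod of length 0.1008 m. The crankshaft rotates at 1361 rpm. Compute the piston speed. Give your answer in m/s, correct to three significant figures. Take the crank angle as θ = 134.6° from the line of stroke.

2.20

ω = 2π·1361/60 = 142.5 rad/s
For an in-line slider-crank, x = r cosθ + √(L² − r² sin²θ), so v = −rω sinθ·[1 + r cosθ/√(L² − r² sin²θ)].
With r = 0.0267 m, L = 0.1008 m, θ = 134.6°: √(L² − r² sin²θ) = 0.098991 m.
v = −0.0267·142.5·0.71203·[1 + 0.0267·-0.70215/0.098991] = -2.1964 m/s.
|v| = 2.1964 m/s.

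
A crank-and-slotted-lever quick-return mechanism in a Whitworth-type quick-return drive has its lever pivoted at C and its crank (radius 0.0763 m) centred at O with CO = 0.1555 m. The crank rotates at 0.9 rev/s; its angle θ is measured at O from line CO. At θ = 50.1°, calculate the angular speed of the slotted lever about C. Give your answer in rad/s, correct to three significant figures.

ω = 5.655 rad/s (from 0.9 rev/s).
Crank pin A relative to C: A = (d + r cosθ, r sinθ); lever angle φ = atan2(r sinθ, d + r cosθ).
Differentiating tanφ: φ̇ = rω(d cosθ + r)/(d² + r² + 2dr cosθ).
d² + r² + 2dr cosθ = |CA|² = 0.0452231 m²;  d cosθ + r = +0.17605 m.
|ω_lever| = |0.0763·5.655·+0.17605| / 0.0452231 = 1.6796 rad/s.

1.68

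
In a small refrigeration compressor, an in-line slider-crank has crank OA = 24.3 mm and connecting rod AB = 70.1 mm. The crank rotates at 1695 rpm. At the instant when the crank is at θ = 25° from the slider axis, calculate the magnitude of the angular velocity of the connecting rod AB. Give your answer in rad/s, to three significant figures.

ω = 177.5 rad/s (converted from 1695 rpm).
The rod makes angle φ with the slider axis where L sinφ = r sinθ; differentiating, L cosφ·φ̇ = r ω cosθ.
L cosφ = √(L² − r² sin²θ) = 0.069344 m.
|ω_rod| = r ω |cosθ| / √(L² − r² sin²θ) = 0.0243·177.5·0.90631/0.069344 = 56.373 rad/s.

56.4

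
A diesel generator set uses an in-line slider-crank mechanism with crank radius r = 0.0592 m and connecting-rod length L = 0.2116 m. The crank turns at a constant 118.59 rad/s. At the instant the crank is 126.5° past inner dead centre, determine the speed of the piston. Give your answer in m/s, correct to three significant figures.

ω = 118.6 rad/s
For an in-line slider-crank, x = r cosθ + √(L² − r² sin²θ), so v = −rω sinθ·[1 + r cosθ/√(L² − r² sin²θ)].
With r = 0.0592 m, L = 0.2116 m, θ = 126.5°: √(L² − r² sin²θ) = 0.20618 m.
v = −0.0592·118.6·0.80386·[1 + 0.0592·-0.59482/0.20618] = -4.6796 m/s.
|v| = 4.6796 m/s.

4.68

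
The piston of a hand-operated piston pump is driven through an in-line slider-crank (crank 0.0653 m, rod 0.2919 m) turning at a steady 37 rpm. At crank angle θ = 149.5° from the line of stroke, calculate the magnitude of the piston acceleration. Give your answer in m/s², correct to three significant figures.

0.736

ω = 2π·37/60 = 3.875 rad/s
x(θ) = r cosθ + √(L² − r² sin²θ); with ω constant, a = ω²·d²x/dθ².
d²x/dθ² = −r cosθ − r²(cos2θ)/√u − r⁴ sin²2θ/(4u^{3/2}),  u = L² − r² sin²θ = 0.0841072 m².
Substituting r = 0.0653 m, L = 0.2919 m, θ = 149.5°: d²x/dθ² = +0.048994 m.
a = ω²·d²x/dθ² = (3.875)²·(+0.048994) = +0.73553 m/s²;  |a| = 0.73553 m/s².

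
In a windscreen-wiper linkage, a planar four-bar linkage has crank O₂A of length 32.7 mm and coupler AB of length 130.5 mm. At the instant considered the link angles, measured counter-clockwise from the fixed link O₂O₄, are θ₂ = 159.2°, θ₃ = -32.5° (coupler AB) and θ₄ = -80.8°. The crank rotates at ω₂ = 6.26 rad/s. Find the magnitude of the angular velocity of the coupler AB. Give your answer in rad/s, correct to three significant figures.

ω₂ = 6.26 rad/s
Differentiating the loop-closure r₂e^{iθ₂}+r₃e^{iθ₃}=r₁+r₄e^{iθ₄} gives r₂ω₂e^{iθ₂}+r₃ω₃e^{iθ₃}=r₄ω₄e^{iθ₄}.
Eliminating the other unknown: ω₃ = r₂ω₂ sin(θ₄−θ₂) / [r₃ sin(θ₃−θ₄)].
Numerator sine = +0.86603; denominator sine = +0.74664.
Result = 0.0327·6.26·(+0.86603) / (0.1305·(+0.74664)) = +1.8194 rad/s; magnitude 1.8194 rad/s.

1.82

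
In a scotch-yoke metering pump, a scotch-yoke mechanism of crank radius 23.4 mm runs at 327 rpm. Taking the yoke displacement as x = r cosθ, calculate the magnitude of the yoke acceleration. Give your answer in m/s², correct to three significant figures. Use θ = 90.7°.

ω = 34.24 rad/s (from 327 rpm).
x = r cosθ ⇒ ẍ = −rω² cosθ (ω constant).
|a| = rω²|cosθ| = 0.0234·(34.24)²·|cos 90.7°| = 0.33522 m/s².

0.335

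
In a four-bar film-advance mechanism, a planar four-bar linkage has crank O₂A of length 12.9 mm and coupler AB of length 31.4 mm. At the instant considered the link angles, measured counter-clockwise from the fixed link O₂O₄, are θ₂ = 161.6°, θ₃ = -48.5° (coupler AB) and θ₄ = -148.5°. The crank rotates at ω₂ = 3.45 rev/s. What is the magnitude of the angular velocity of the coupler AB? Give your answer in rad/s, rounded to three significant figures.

ω₂ = 21.68 rad/s (from 3.45 rev/s).
Differentiating the loop-closure r₂e^{iθ₂}+r₃e^{iθ₃}=r₁+r₄e^{iθ₄} gives r₂ω₂e^{iθ₂}+r₃ω₃e^{iθ₃}=r₄ω₄e^{iθ₄}.
Eliminating the other unknown: ω₃ = r₂ω₂ sin(θ₄−θ₂) / [r₃ sin(θ₃−θ₄)].
Numerator sine = +0.76492; denominator sine = +0.98481.
Result = 0.0129·21.68·(+0.76492) / (0.0314·(+0.98481)) = +6.9171 rad/s; magnitude 6.9171 rad/s.

6.92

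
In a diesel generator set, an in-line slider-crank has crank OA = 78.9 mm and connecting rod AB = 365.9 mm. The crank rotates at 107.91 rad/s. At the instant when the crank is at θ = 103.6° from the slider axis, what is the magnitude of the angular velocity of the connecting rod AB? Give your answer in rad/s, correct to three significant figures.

ω = 107.9 rad/s
The rod makes angle φ with the slider axis where L sinφ = r sinθ; differentiating, L cosφ·φ̇ = r ω cosθ.
L cosφ = √(L² − r² sin²θ) = 0.35777 m.
|ω_rod| = r ω |cosθ| / √(L² − r² sin²θ) = 0.0789·107.9·0.23514/0.35777 = 5.5958 rad/s.

5.60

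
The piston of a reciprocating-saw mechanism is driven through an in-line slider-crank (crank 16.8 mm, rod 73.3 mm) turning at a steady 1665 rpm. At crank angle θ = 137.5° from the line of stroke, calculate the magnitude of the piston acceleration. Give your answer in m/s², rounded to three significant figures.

365

ω = 2π·1665/60 = 174.4 rad/s
x(θ) = r cosθ + √(L² − r² sin²θ); with ω constant, a = ω²·d²x/dθ².
d²x/dθ² = −r cosθ − r²(cos2θ)/√u − r⁴ sin²2θ/(4u^{3/2}),  u = L² − r² sin²θ = 0.00524407 m².
Substituting r = 0.0168 m, L = 0.0733 m, θ = 137.5°: d²x/dθ² = +0.011995 m.
a = ω²·d²x/dθ² = (174.4)²·(+0.011995) = +364.64 m/s²;  |a| = 364.64 m/s².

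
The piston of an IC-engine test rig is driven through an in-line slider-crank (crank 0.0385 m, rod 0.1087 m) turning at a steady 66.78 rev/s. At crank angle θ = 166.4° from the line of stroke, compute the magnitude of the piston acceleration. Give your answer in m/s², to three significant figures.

ω = 2π·66.8 = 419.6 rad/s
x(θ) = r cosθ + √(L² − r² sin²θ); with ω constant, a = ω²·d²x/dθ².
d²x/dθ² = −r cosθ − r²(cos2θ)/√u − r⁴ sin²2θ/(4u^{3/2}),  u = L² − r² sin²θ = 0.0117337 m².
Substituting r = 0.0385 m, L = 0.1087 m, θ = 166.4°: d²x/dθ² = +0.02516 m.
a = ω²·d²x/dθ² = (419.6)²·(+0.02516) = +4429.5 m/s²;  |a| = 4429.5 m/s².

4430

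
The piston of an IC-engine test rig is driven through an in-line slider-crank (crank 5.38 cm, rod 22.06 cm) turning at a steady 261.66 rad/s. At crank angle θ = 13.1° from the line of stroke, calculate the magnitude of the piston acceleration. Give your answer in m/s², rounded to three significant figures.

ω = 261.7 rad/s
x(θ) = r cosθ + √(L² − r² sin²θ); with ω constant, a = ω²·d²x/dθ².
d²x/dθ² = −r cosθ − r²(cos2θ)/√u − r⁴ sin²2θ/(4u^{3/2}),  u = L² − r² sin²θ = 0.0485157 m².
Substituting r = 0.0538 m, L = 0.2206 m, θ = 13.1°: d²x/dθ² = -0.064229 m.
a = ω²·d²x/dθ² = (261.7)²·(-0.064229) = -4397.5 m/s²;  |a| = 4397.5 m/s².

4400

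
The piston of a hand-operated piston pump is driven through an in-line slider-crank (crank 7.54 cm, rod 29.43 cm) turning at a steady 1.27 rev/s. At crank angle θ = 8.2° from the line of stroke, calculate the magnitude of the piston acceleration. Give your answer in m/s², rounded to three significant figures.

ω = 2π·1.27 = 7.98 rad/s
x(θ) = r cosθ + √(L² − r² sin²θ); with ω constant, a = ω²·d²x/dθ².
d²x/dθ² = −r cosθ − r²(cos2θ)/√u − r⁴ sin²2θ/(4u^{3/2}),  u = L² − r² sin²θ = 0.0864968 m².
Substituting r = 0.0754 m, L = 0.2943 m, θ = 8.2°: d²x/dθ² = -0.093198 m.
a = ω²·d²x/dθ² = (7.98)²·(-0.093198) = -5.9344 m/s²;  |a| = 5.9344 m/s².

5.93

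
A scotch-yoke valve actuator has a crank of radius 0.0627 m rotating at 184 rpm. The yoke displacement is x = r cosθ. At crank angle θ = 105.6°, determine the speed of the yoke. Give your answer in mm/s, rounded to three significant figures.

1160

ω = 19.27 rad/s (from 184 rpm).
x = r cosθ ⇒ ẋ = −rω sinθ.
|v| = rω|sinθ| = 0.0627·19.27·|sin 105.6°| = 1.1636 m/s = 1163.6 mm/s.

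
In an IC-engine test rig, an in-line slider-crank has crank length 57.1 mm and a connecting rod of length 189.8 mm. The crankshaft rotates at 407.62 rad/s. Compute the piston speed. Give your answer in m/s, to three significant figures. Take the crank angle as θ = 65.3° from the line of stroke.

23.9

ω = 407.6 rad/s
For an in-line slider-crank, x = r cosθ + √(L² − r² sin²θ), so v = −rω sinθ·[1 + r cosθ/√(L² − r² sin²θ)].
With r = 0.0571 m, L = 0.1898 m, θ = 65.3°: √(L² − r² sin²θ) = 0.18257 m.
v = −0.0571·407.6·0.90851·[1 + 0.0571·0.41787/0.18257] = -23.909 m/s.
|v| = 23.909 m/s.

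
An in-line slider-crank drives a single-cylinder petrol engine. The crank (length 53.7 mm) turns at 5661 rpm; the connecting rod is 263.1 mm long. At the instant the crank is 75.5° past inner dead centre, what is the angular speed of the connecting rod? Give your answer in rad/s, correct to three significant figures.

30.9

ω = 592.8 rad/s (converted from 5661 rpm).
The rod makes angle φ with the slider axis where L sinφ = r sinθ; differentiating, L cosφ·φ̇ = r ω cosθ.
L cosφ = √(L² − r² sin²θ) = 0.25791 m.
|ω_rod| = r ω |cosθ| / √(L² − r² sin²θ) = 0.0537·592.8·0.25038/0.25791 = 30.905 rad/s.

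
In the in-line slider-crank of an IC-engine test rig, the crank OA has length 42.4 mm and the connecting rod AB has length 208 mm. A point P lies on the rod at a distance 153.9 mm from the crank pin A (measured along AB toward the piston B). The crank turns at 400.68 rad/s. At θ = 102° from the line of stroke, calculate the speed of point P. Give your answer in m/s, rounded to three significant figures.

ω = 400.7 rad/s.  Crank-pin speed |V_A| = rω = 16.989 m/s, perpendicular to OA.
Rod angle: sinφ = −(r/L) sinθ ⇒ φ = -11.501°; ω_rod = −rω cosθ/√(L²−r²sin²θ) = +17.33 rad/s.
V_P = V_A + ω_rod × AP, with AP = 0.1539 m along the rod.
Components: V_Px = −rω sinθ − a·ω_rod·sinφ = -16.086 m/s;  V_Py = rω cosθ + a·ω_rod·cosφ = -0.91871 m/s.
|V_P| = √(V_Px² + V_Py²) = 16.112 m/s.

16.1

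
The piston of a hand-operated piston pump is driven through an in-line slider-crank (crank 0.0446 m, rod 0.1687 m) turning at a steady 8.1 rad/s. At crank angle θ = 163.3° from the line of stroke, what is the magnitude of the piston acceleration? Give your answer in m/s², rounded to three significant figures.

2.15

ω = 8.1 rad/s
x(θ) = r cosθ + √(L² − r² sin²θ); with ω constant, a = ω²·d²x/dθ².
d²x/dθ² = −r cosθ − r²(cos2θ)/√u − r⁴ sin²2θ/(4u^{3/2}),  u = L² − r² sin²θ = 0.0282954 m².
Substituting r = 0.0446 m, L = 0.1687 m, θ = 163.3°: d²x/dθ² = +0.032784 m.
a = ω²·d²x/dθ² = (8.1)²·(+0.032784) = +2.1509 m/s²;  |a| = 2.1509 m/s².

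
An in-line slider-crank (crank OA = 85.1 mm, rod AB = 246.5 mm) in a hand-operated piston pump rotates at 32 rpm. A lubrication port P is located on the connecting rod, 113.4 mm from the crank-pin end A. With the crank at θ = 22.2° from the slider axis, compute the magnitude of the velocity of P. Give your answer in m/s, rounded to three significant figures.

ω = 3.351 rad/s.  Crank-pin speed |V_A| = rω = 0.28517 m/s, perpendicular to OA.
Rod angle: sinφ = −(r/L) sinθ ⇒ φ = -7.495°; ω_rod = −rω cosθ/√(L²−r²sin²θ) = -1.0804 rad/s.
V_P = V_A + ω_rod × AP, with AP = 0.1134 m along the rod.
Components: V_Px = −rω sinθ − a·ω_rod·sinφ = -0.12373 m/s;  V_Py = rω cosθ + a·ω_rod·cosφ = +0.14257 m/s.
|V_P| = √(V_Px² + V_Py²) = 0.18877 m/s.

0.189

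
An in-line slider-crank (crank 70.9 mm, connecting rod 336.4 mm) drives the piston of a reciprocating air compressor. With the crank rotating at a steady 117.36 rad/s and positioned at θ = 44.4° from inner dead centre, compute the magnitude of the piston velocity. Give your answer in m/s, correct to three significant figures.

6.71

ω = 117.4 rad/s
For an in-line slider-crank, x = r cosθ + √(L² − r² sin²θ), so v = −rω sinθ·[1 + r cosθ/√(L² − r² sin²θ)].
With r = 0.0709 m, L = 0.3364 m, θ = 44.4°: √(L² − r² sin²θ) = 0.33272 m.
v = −0.0709·117.4·0.69966·[1 + 0.0709·0.71447/0.33272] = -6.7081 m/s.
|v| = 6.7081 m/s.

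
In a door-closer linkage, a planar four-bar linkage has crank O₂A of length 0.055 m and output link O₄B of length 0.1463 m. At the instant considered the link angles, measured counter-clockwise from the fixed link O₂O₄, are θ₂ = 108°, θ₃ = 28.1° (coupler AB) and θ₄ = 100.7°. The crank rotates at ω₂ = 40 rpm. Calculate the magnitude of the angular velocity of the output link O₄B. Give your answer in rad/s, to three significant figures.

ω₂ = 4.189 rad/s (from 40 rpm).
Differentiating the loop-closure r₂e^{iθ₂}+r₃e^{iθ₃}=r₁+r₄e^{iθ₄} gives r₂ω₂e^{iθ₂}+r₃ω₃e^{iθ₃}=r₄ω₄e^{iθ₄}.
Eliminating the other unknown: ω₄ = r₂ω₂ sin(θ₂−θ₃) / [r₄ sin(θ₄−θ₃)].
Numerator sine = +0.98450; denominator sine = +0.95424.
Result = 0.055·4.189·(+0.98450) / (0.1463·(+0.95424)) = +1.6247 rad/s; magnitude 1.6247 rad/s.

1.62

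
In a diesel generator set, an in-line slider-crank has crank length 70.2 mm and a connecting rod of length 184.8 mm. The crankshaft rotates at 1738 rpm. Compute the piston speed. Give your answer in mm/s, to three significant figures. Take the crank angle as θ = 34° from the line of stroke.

9450

ω = 2π·1738/60 = 182 rad/s
For an in-line slider-crank, x = r cosθ + √(L² − r² sin²θ), so v = −rω sinθ·[1 + r cosθ/√(L² − r² sin²θ)].
With r = 0.0702 m, L = 0.1848 m, θ = 34°: √(L² − r² sin²θ) = 0.18058 m.
v = −0.0702·182·0.55919·[1 + 0.0702·0.82904/0.18058] = -9.4472 m/s.
|v| = 9.4472 m/s = 9447.2 mm/s.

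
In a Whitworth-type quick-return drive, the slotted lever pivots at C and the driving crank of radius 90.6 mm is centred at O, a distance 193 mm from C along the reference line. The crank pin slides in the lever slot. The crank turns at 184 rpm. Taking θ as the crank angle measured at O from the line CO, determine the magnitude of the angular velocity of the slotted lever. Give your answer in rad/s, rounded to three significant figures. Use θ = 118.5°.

ω = 19.27 rad/s (from 184 rpm).
Crank pin A relative to C: A = (d + r cosθ, r sinθ); lever angle φ = atan2(r sinθ, d + r cosθ).
Differentiating tanφ: φ̇ = rω(d cosθ + r)/(d² + r² + 2dr cosθ).
d² + r² + 2dr cosθ = |CA|² = 0.0287704 m²;  d cosθ + r = -0.0014916 m.
|ω_lever| = |0.0906·19.27·-0.0014916| / 0.0287704 = 0.090509 rad/s.

0.0905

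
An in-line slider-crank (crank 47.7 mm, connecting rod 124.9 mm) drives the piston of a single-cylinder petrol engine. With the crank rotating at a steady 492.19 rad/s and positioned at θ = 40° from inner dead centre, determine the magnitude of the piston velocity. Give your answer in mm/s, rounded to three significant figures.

19600

ω = 492.2 rad/s
For an in-line slider-crank, x = r cosθ + √(L² − r² sin²θ), so v = −rω sinθ·[1 + r cosθ/√(L² − r² sin²θ)].
With r = 0.0477 m, L = 0.1249 m, θ = 40°: √(L² − r² sin²θ) = 0.12108 m.
v = −0.0477·492.2·0.64279·[1 + 0.0477·0.76604/0.12108] = -19.645 m/s.
|v| = 19.645 m/s = 19645 mm/s.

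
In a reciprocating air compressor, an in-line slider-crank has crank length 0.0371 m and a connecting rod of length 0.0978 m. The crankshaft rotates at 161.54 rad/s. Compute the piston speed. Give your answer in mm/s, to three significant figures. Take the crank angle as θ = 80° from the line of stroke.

6320

ω = 161.5 rad/s
For an in-line slider-crank, x = r cosθ + √(L² − r² sin²θ), so v = −rω sinθ·[1 + r cosθ/√(L² − r² sin²θ)].
With r = 0.0371 m, L = 0.0978 m, θ = 80°: √(L² − r² sin²θ) = 0.090719 m.
v = −0.0371·161.5·0.98481·[1 + 0.0371·0.17365/0.090719] = -6.3212 m/s.
|v| = 6.3212 m/s = 6321.2 mm/s.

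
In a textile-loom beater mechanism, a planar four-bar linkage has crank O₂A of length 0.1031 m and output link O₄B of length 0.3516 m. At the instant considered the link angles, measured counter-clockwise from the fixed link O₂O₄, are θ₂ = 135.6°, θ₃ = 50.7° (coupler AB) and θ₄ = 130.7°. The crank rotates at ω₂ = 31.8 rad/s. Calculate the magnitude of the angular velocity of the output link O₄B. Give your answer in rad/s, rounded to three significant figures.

9.43

ω₂ = 31.8 rad/s
Differentiating the loop-closure r₂e^{iθ₂}+r₃e^{iθ₃}=r₁+r₄e^{iθ₄} gives r₂ω₂e^{iθ₂}+r₃ω₃e^{iθ₃}=r₄ω₄e^{iθ₄}.
Eliminating the other unknown: ω₄ = r₂ω₂ sin(θ₂−θ₃) / [r₄ sin(θ₄−θ₃)].
Numerator sine = +0.99604; denominator sine = +0.98481.
Result = 0.1031·31.8·(+0.99604) / (0.3516·(+0.98481)) = +9.4311 rad/s; magnitude 9.4311 rad/s.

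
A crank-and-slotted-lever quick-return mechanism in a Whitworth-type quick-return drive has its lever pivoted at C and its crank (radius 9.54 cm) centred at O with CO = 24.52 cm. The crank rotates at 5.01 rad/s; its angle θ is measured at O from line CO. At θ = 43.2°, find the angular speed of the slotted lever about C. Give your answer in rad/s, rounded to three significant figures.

1.27

ω = 5.01 rad/s
Crank pin A relative to C: A = (d + r cosθ, r sinθ); lever angle φ = atan2(r sinθ, d + r cosθ).
Differentiating tanφ: φ̇ = rω(d cosθ + r)/(d² + r² + 2dr cosθ).
d² + r² + 2dr cosθ = |CA|² = 0.103328 m²;  d cosθ + r = +0.27414 m.
|ω_lever| = |0.0954·5.01·+0.27414| / 0.103328 = 1.2681 rad/s.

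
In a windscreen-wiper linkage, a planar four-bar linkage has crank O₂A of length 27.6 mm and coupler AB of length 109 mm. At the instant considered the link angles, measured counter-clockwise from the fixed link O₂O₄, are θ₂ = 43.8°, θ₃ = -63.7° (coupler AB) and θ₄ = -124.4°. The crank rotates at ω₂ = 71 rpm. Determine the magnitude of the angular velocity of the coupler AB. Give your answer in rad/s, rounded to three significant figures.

0.441

ω₂ = 7.435 rad/s (from 71 rpm).
Differentiating the loop-closure r₂e^{iθ₂}+r₃e^{iθ₃}=r₁+r₄e^{iθ₄} gives r₂ω₂e^{iθ₂}+r₃ω₃e^{iθ₃}=r₄ω₄e^{iθ₄}.
Eliminating the other unknown: ω₃ = r₂ω₂ sin(θ₄−θ₂) / [r₃ sin(θ₃−θ₄)].
Numerator sine = -0.20450; denominator sine = +0.87207.
Result = 0.0276·7.435·(-0.20450) / (0.109·(+0.87207)) = -0.44147 rad/s; magnitude 0.44147 rad/s.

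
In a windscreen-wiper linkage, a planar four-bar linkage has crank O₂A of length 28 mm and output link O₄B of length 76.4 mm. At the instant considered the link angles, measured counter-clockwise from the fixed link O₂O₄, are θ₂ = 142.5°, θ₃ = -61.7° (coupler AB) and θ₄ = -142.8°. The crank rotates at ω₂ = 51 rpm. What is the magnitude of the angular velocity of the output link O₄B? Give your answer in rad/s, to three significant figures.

ω₂ = 5.341 rad/s (from 51 rpm).
Differentiating the loop-closure r₂e^{iθ₂}+r₃e^{iθ₃}=r₁+r₄e^{iθ₄} gives r₂ω₂e^{iθ₂}+r₃ω₃e^{iθ₃}=r₄ω₄e^{iθ₄}.
Eliminating the other unknown: ω₄ = r₂ω₂ sin(θ₂−θ₃) / [r₄ sin(θ₄−θ₃)].
Numerator sine = -0.40992; denominator sine = -0.98796.
Result = 0.028·5.341·(-0.40992) / (0.0764·(-0.98796)) = +0.81213 rad/s; magnitude 0.81213 rad/s.

0.812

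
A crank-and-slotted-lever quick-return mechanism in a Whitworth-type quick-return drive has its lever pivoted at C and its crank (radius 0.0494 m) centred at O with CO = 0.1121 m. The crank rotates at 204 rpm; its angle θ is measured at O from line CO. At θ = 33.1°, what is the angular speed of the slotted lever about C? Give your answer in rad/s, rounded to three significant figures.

6.23

ω = 21.36 rad/s (from 204 rpm).
Crank pin A relative to C: A = (d + r cosθ, r sinθ); lever angle φ = atan2(r sinθ, d + r cosθ).
Differentiating tanφ: φ̇ = rω(d cosθ + r)/(d² + r² + 2dr cosθ).
d² + r² + 2dr cosθ = |CA|² = 0.0242849 m²;  d cosθ + r = +0.14331 m.
|ω_lever| = |0.0494·21.36·+0.14331| / 0.0242849 = 6.2276 rad/s.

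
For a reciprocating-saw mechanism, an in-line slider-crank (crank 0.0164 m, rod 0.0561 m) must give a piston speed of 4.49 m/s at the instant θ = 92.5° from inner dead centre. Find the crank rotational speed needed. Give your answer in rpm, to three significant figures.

2650

For an in-line slider-crank, |v_piston| = rω|sinθ|·[1 + r cosθ/√(L² − r² sin²θ)].
With r = 0.0164 m, L = 0.0561 m, θ = 92.5°: the bracketed kinematic factor |dx/dθ| = 0.016166 m.
ω = v/|dx/dθ| = 4.49/0.016166 = 277.74 rad/s.
N = 60ω/(2π) = 2652.3 rpm.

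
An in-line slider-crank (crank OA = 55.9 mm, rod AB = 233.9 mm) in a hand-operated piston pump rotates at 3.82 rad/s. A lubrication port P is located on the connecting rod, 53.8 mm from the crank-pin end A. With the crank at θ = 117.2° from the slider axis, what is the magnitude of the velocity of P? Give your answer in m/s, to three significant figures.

ω = 3.82 rad/s.  Crank-pin speed |V_A| = rω = 0.21354 m/s, perpendicular to OA.
Rod angle: sinφ = −(r/L) sinθ ⇒ φ = -12.273°; ω_rod = −rω cosθ/√(L²−r²sin²θ) = +0.42707 rad/s.
V_P = V_A + ω_rod × AP, with AP = 0.0538 m along the rod.
Components: V_Px = −rω sinθ − a·ω_rod·sinφ = -0.18504 m/s;  V_Py = rω cosθ + a·ω_rod·cosφ = -0.075157 m/s.
|V_P| = √(V_Px² + V_Py²) = 0.19972 m/s.

0.200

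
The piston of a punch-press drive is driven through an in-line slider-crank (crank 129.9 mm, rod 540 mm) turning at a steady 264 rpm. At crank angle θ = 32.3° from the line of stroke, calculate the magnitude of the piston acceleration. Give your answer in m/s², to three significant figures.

ω = 2π·264/60 = 27.65 rad/s
x(θ) = r cosθ + √(L² − r² sin²θ); with ω constant, a = ω²·d²x/dθ².
d²x/dθ² = −r cosθ − r²(cos2θ)/√u − r⁴ sin²2θ/(4u^{3/2}),  u = L² − r² sin²θ = 0.286782 m².
Substituting r = 0.1299 m, L = 0.54 m, θ = 32.3°: d²x/dθ² = -0.12369 m.
a = ω²·d²x/dθ² = (27.65)²·(-0.12369) = -94.539 m/s²;  |a| = 94.539 m/s².

94.5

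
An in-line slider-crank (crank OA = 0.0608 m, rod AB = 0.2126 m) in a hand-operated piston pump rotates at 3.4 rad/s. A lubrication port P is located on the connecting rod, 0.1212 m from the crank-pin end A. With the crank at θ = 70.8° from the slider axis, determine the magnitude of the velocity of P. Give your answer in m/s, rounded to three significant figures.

ω = 3.4 rad/s.  Crank-pin speed |V_A| = rω = 0.20672 m/s, perpendicular to OA.
Rod angle: sinφ = −(r/L) sinθ ⇒ φ = -15.669°; ω_rod = −rω cosθ/√(L²−r²sin²θ) = -0.33211 rad/s.
V_P = V_A + ω_rod × AP, with AP = 0.1212 m along the rod.
Components: V_Px = −rω sinθ − a·ω_rod·sinφ = -0.20609 m/s;  V_Py = rω cosθ + a·ω_rod·cosφ = +0.029227 m/s.
|V_P| = √(V_Px² + V_Py²) = 0.20815 m/s.

0.208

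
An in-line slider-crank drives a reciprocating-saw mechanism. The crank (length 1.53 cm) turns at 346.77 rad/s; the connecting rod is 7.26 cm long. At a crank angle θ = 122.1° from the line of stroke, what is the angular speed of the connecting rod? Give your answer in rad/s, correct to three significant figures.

39.5

ω = 346.8 rad/s
The rod makes angle φ with the slider axis where L sinφ = r sinθ; differentiating, L cosφ·φ̇ = r ω cosθ.
L cosφ = √(L² − r² sin²θ) = 0.071434 m.
|ω_rod| = r ω |cosθ| / √(L² − r² sin²θ) = 0.0153·346.8·0.53140/0.071434 = 39.468 rad/s.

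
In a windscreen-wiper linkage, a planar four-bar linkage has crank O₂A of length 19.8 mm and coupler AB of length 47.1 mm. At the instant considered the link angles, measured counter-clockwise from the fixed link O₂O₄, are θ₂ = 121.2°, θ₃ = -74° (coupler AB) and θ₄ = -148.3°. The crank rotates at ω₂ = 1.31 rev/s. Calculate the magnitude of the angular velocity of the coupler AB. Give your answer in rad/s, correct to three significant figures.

3.59

ω₂ = 8.231 rad/s (from 1.31 rev/s).
Differentiating the loop-closure r₂e^{iθ₂}+r₃e^{iθ₃}=r₁+r₄e^{iθ₄} gives r₂ω₂e^{iθ₂}+r₃ω₃e^{iθ₃}=r₄ω₄e^{iθ₄}.
Eliminating the other unknown: ω₃ = r₂ω₂ sin(θ₄−θ₂) / [r₃ sin(θ₃−θ₄)].
Numerator sine = +0.99996; denominator sine = +0.96269.
Result = 0.0198·8.231·(+0.99996) / (0.0471·(+0.96269)) = +3.5941 rad/s; magnitude 3.5941 rad/s.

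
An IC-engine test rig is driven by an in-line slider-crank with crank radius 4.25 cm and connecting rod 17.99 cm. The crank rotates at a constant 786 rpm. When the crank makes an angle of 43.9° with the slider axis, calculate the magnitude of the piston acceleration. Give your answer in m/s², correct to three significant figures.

ω = 2π·786/60 = 82.31 rad/s
x(θ) = r cosθ + √(L² − r² sin²θ); with ω constant, a = ω²·d²x/dθ².
d²x/dθ² = −r cosθ − r²(cos2θ)/√u − r⁴ sin²2θ/(4u^{3/2}),  u = L² − r² sin²θ = 0.0314956 m².
Substituting r = 0.0425 m, L = 0.1799 m, θ = 43.9°: d²x/dθ² = -0.03116 m.
a = ω²·d²x/dθ² = (82.31)²·(-0.03116) = -211.1 m/s²;  |a| = 211.1 m/s².

211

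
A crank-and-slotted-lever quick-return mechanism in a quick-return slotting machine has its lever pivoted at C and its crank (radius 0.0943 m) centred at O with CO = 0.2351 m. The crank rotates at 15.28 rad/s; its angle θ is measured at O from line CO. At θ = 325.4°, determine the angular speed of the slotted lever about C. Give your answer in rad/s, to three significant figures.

ω = 15.28 rad/s
Crank pin A relative to C: A = (d + r cosθ, r sinθ); lever angle φ = atan2(r sinθ, d + r cosθ).
Differentiating tanφ: φ̇ = rω(d cosθ + r)/(d² + r² + 2dr cosθ).
d² + r² + 2dr cosθ = |CA|² = 0.100662 m²;  d cosθ + r = +0.28782 m.
|ω_lever| = |0.0943·15.28·+0.28782| / 0.100662 = 4.1199 rad/s.

4.12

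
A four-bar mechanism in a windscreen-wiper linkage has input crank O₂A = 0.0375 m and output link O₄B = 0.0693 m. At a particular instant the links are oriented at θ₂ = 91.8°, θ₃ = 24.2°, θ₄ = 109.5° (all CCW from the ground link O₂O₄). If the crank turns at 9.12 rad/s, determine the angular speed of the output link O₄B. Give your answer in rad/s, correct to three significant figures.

ω₂ = 9.12 rad/s
Differentiating the loop-closure r₂e^{iθ₂}+r₃e^{iθ₃}=r₁+r₄e^{iθ₄} gives r₂ω₂e^{iθ₂}+r₃ω₃e^{iθ₃}=r₄ω₄e^{iθ₄}.
Eliminating the other unknown: ω₄ = r₂ω₂ sin(θ₂−θ₃) / [r₄ sin(θ₄−θ₃)].
Numerator sine = +0.92455; denominator sine = +0.99664.
Result = 0.0375·9.12·(+0.92455) / (0.0693·(+0.99664)) = +4.5781 rad/s; magnitude 4.5781 rad/s.

4.58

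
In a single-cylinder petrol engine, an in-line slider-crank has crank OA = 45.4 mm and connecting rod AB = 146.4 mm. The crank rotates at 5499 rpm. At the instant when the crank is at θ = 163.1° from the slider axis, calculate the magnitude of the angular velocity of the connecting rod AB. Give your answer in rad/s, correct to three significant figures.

ω = 575.9 rad/s (converted from 5499 rpm).
The rod makes angle φ with the slider axis where L sinφ = r sinθ; differentiating, L cosφ·φ̇ = r ω cosθ.
L cosφ = √(L² − r² sin²θ) = 0.1458 m.
|ω_rod| = r ω |cosθ| / √(L² − r² sin²θ) = 0.0454·575.9·0.95681/0.1458 = 171.56 rad/s.

172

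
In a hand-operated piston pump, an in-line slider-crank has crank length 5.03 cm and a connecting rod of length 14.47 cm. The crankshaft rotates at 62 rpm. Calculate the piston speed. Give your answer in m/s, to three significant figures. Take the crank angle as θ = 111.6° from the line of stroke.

ω = 2π·62/60 = 6.493 rad/s
For an in-line slider-crank, x = r cosθ + √(L² − r² sin²θ), so v = −rω sinθ·[1 + r cosθ/√(L² − r² sin²θ)].
With r = 0.0503 m, L = 0.1447 m, θ = 111.6°: √(L² − r² sin²θ) = 0.13693 m.
v = −0.0503·6.493·0.92978·[1 + 0.0503·-0.36812/0.13693] = -0.26259 m/s.
|v| = 0.26259 m/s.

0.263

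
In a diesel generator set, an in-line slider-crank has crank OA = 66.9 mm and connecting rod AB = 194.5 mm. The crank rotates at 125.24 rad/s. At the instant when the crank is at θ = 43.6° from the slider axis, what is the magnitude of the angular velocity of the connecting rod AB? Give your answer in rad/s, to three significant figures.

32.1

ω = 125.2 rad/s
The rod makes angle φ with the slider axis where L sinφ = r sinθ; differentiating, L cosφ·φ̇ = r ω cosθ.
L cosφ = √(L² − r² sin²θ) = 0.18895 m.
|ω_rod| = r ω |cosθ| / √(L² − r² sin²θ) = 0.0669·125.2·0.72417/0.18895 = 32.112 rad/s.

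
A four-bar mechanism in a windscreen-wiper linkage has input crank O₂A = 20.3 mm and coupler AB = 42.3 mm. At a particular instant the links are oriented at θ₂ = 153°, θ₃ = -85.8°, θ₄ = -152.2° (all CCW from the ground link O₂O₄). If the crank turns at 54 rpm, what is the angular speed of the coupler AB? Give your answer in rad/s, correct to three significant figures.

ω₂ = 5.655 rad/s (from 54 rpm).
Differentiating the loop-closure r₂e^{iθ₂}+r₃e^{iθ₃}=r₁+r₄e^{iθ₄} gives r₂ω₂e^{iθ₂}+r₃ω₃e^{iθ₃}=r₄ω₄e^{iθ₄}.
Eliminating the other unknown: ω₃ = r₂ω₂ sin(θ₄−θ₂) / [r₃ sin(θ₃−θ₄)].
Numerator sine = +0.81714; denominator sine = +0.91636.
Result = 0.0203·5.655·(+0.81714) / (0.0423·(+0.91636)) = +2.42 rad/s; magnitude 2.42 rad/s.

2.42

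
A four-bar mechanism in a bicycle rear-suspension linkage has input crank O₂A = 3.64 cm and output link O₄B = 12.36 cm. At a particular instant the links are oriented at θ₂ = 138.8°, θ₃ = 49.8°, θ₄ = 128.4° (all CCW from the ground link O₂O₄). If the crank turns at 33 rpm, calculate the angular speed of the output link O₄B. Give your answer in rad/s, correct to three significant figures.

ω₂ = 3.456 rad/s (from 33 rpm).
Differentiating the loop-closure r₂e^{iθ₂}+r₃e^{iθ₃}=r₁+r₄e^{iθ₄} gives r₂ω₂e^{iθ₂}+r₃ω₃e^{iθ₃}=r₄ω₄e^{iθ₄}.
Eliminating the other unknown: ω₄ = r₂ω₂ sin(θ₂−θ₃) / [r₄ sin(θ₄−θ₃)].
Numerator sine = +0.99985; denominator sine = +0.98027.
Result = 0.0364·3.456·(+0.99985) / (0.1236·(+0.98027)) = +1.038 rad/s; magnitude 1.038 rad/s.

1.04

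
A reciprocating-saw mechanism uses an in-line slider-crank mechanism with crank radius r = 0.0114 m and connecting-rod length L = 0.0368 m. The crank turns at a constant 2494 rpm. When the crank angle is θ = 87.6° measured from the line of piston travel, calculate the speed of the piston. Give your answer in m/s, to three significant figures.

ω = 2π·2494/60 = 261.2 rad/s
For an in-line slider-crank, x = r cosθ + √(L² − r² sin²θ), so v = −rω sinθ·[1 + r cosθ/√(L² − r² sin²θ)].
With r = 0.0114 m, L = 0.0368 m, θ = 87.6°: √(L² − r² sin²θ) = 0.034993 m.
v = −0.0114·261.2·0.99912·[1 + 0.0114·0.04188/0.034993] = -3.0153 m/s.
|v| = 3.0153 m/s.

3.02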